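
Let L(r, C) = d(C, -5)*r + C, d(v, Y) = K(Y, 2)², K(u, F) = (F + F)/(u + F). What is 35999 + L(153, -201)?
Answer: 36070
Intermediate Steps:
K(u, F) = 2*F/(F + u) (K(u, F) = (2*F)/(F + u) = 2*F/(F + u))
d(v, Y) = 16/(2 + Y)² (d(v, Y) = (2*2/(2 + Y))² = (4/(2 + Y))² = 16/(2 + Y)²)
L(r, C) = C + 16*r/9 (L(r, C) = (16/(2 - 5)²)*r + C = (16/(-3)²)*r + C = (16*(⅑))*r + C = 16*r/9 + C = C + 16*r/9)
35999 + L(153, -201) = 35999 + (-201 + (16/9)*153) = 35999 + (-201 + 272) = 35999 + 71 = 36070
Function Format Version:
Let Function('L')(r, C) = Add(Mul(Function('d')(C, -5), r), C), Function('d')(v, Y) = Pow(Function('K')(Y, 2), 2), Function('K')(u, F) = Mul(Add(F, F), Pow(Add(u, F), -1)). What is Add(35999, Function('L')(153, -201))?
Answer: 36070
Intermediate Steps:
Function('K')(u, F) = Mul(2, F, Pow(Add(F, u), -1)) (Function('K')(u, F) = Mul(Mul(2, F), Pow(Add(F, u), -1)) = Mul(2, F, Pow(Add(F, u), -1)))
Function('d')(v, Y) = Mul(16, Pow(Add(2, Y), -2)) (Function('d')(v, Y) = Pow(Mul(2, 2, Pow(Add(2, Y), -1)), 2) = Pow(Mul(4, Pow(Add(2, Y), -1)), 2) = Mul(16, Pow(Add(2, Y), -2)))
Function('L')(r, C) = Add(C, Mul(Rational(16, 9), r)) (Function('L')(r, C) = Add(Mul(Mul(16, Pow(Add(2, -5), -2)), r), C) = Add(Mul(Mul(16, Pow(-3, -2)), r), C) = Add(Mul(Mul(16, Rational(1, 9)), r), C) = Add(Mul(Rational(16, 9), r), C) = Add(C, Mul(Rational(16, 9), r)))
Add(35999, Function('L')(153, -201)) = Add(35999, Add(-201, Mul(Rational(16, 9), 153))) = Add(35999, Add(-201, 272)) = Add(35999, 71) = 36070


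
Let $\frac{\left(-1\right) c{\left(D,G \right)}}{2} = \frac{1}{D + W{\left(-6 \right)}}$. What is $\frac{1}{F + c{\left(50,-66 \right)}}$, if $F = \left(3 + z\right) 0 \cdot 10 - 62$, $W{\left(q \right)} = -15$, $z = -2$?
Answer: $- \frac{35}{2172} \approx -0.016114$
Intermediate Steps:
$c{\left(D,G \right)} = - \frac{2}{-15 + D}$ ($c{\left(D,G \right)} = - \frac{2}{D - 15} = - \frac{2}{-15 + D}$)
$F = -62$ ($F = \left(3 - 2\right) 0 \cdot 10 - 62 = 1 \cdot 0 \cdot 10 - 62 = 0 \cdot 10 - 62 = 0 - 62 = -62$)
$\frac{1}{F + c{\left(50,-66 \right)}} = \frac{1}{-62 - \frac{2}{-15 + 50}} = \frac{1}{-62 - \frac{2}{35}} = \frac{1}{- \frac{2172}{35}} = - \frac{35}{2172}$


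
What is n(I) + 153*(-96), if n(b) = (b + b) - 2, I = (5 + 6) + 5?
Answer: -14658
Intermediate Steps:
I = 16 (I = 11 + 5 = 16)
n(b) = -2 + 2*b (n(b) = 2*b - 2 = -2 + 2*b)
n(I) + 153*(-96) = (-2 + 2*16) + 153*(-96) = (-2 + 32) - 14688 = 30 - 14688 = -14658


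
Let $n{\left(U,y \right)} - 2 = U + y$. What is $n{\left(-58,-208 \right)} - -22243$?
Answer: $21979$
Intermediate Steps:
$n{\left(U,y \right)} = 2 + U + y$ ($n{\left(U,y \right)} = 2 + \left(U + y\right) = 2 + U + y$)
$n{\left(-58,-208 \right)} - -22243 = \left(2 - 58 - 208\right) - -22243 = -264 + 22243 = 21979$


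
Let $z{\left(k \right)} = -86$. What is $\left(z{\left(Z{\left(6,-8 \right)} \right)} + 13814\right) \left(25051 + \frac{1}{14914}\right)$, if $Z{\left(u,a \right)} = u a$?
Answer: $\frac{2564463261360}{7457} \approx 3.439 \cdot 10^{8}$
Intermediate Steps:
$Z{\left(u,a \right)} = a u$
$\left(z{\left(Z{\left(6,-8 \right)} \right)} + 13814\right) \left(25051 + \frac{1}{14914}\right) = \left(-86 + 13814\right) \left(25051 + \frac{1}{14914}\right) = 13728 \left(25051 + \frac{1}{14914}\right) = 13728 \cdot \frac{373610615}{14914} = \frac{2564463261360}{7457}$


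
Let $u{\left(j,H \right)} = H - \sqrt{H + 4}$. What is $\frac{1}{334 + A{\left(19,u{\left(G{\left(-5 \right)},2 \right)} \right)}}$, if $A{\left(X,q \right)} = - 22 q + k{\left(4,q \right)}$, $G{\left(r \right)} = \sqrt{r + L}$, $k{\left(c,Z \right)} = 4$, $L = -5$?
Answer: $\frac{49}{13922} - \frac{11 \sqrt{6}}{41766} \approx 0.0028745$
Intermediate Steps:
$G{\left(r \right)} = \sqrt{-5 + r}$ ($G{\left(r \right)} = \sqrt{r - 5} = \sqrt{-5 + r}$)
$u{\left(j,H \right)} = H - \sqrt{4 + H}$
$A{\left(X,q \right)} = 4 - 22 q$ ($A{\left(X,q \right)} = - 22 q + 4 = 4 - 22 q$)
$\frac{1}{334 + A{\left(19,u{\left(G{\left(-5 \right)},2 \right)} \right)}} = \frac{1}{334 - \left(-4 + 22 \left(2 - \sqrt{4 + 2}\right)\right)} = \frac{1}{334 - \left(-4 + 22 \left(2 - \sqrt{6}\right)\right)} = \frac{1}{334 - \left(40 - 22 \sqrt{6}\right)} = \frac{1}{294 + 22 \sqrt{6}}$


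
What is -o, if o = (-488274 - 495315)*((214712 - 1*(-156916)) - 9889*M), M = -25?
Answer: 608697003417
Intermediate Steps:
o = -608697003417 (o = (-488274 - 495315)*((214712 - 1*(-156916)) - 9889*(-25)) = -983589*((214712 + 156916) + 247225) = -983589*(371628 + 247225) = -983589*618853 = -608697003417)
-o = -1*(-608697003417) = 608697003417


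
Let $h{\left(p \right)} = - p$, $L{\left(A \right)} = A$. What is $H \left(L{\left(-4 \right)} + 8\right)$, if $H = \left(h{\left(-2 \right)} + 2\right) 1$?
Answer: $16$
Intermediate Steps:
$H = 4$ ($H = \left(\left(-1\right) \left(-2\right) + 2\right) 1 = \left(2 + 2\right) 1 = 4 \cdot 1 = 4$)
$H \left(L{\left(-4 \right)} + 8\right) = 4 \left(-4 + 8\right) = 4 \cdot 4 = 16$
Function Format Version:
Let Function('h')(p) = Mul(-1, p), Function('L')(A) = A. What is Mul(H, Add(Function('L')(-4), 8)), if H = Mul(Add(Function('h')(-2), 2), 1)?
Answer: 16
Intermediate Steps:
H = 4 (H = Mul(Add(Mul(-1, -2), 2), 1) = Mul(Add(2, 2), 1) = Mul(4, 1) = 4)
Mul(H, Add(Function('L')(-4), 8)) = Mul(4, Add(-4, 8)) = Mul(4, 4) = 16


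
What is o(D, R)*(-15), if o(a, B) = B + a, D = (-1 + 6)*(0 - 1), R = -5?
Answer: 150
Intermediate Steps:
D = -5 (D = 5*(-1) = -5)
o(D, R)*(-15) = (-5 - 5)*(-15) = -10*(-15) = 150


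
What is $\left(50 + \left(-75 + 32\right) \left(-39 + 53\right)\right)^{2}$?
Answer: $304704$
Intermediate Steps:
$\left(50 + \left(-75 + 32\right) \left(-39 + 53\right)\right)^{2} = \left(50 - 602\right)^{2} = \left(-552\right)^{2} = 304704$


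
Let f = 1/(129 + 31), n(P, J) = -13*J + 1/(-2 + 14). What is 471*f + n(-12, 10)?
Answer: -60947/480 ≈ -126.97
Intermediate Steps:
n(P, J) = 1/12 - 13*J (n(P, J) = -13*J + 1/12 = 1/12 - 13*J)
f = 1/160 ≈ 0.0062500
471*f + n(-12, 10) = 471*(1/160) + (1/12 - 13*10) = 471/160 + (1/12 - 130) = 471/160 - 1559/12 = -60947/480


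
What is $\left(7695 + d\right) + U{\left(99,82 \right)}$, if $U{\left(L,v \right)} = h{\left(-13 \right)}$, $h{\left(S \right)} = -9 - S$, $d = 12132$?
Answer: $19831$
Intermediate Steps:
$U{\left(L,v \right)} = 4$ ($U{\left(L,v \right)} = -9 - -13 = -9 + 13 = 4$)
$\left(7695 + d\right) + U{\left(99,82 \right)} = \left(7695 + 12132\right) + 4 = 19827 + 4 = 19831$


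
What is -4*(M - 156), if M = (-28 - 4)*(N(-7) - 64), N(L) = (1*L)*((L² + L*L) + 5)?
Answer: -99856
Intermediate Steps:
N(L) = L*(5 + 2*L²) (N(L) = L*((L² + L²) + 5) = L*(2*L² + 5) = L*(5 + 2*L²))
M = 25120 (M = (-28 - 4)*(-7*(5 + 2*(-7)²) - 64) = -32*(-7*(5 + 2*49) - 64) = -32*(-7*(5 + 98) - 64) = -32*(-7*103 - 64) = -32*(-721 - 64) = -32*(-785) = 25120)
-4*(M - 156) = -4*(25120 - 156) = -4*24964 = -99856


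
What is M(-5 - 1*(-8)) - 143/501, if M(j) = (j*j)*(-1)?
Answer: -4652/501 ≈ -9.2854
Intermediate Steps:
M(j) = -j² (M(j) = j²*(-1) = -j²)
M(-5 - 1*(-8)) - 143/501 = -(-5 - 1*(-8))² - 143/501 = -(-5 + 8)² - 143*1/501 = -1*3² - 143/501 = -1*9 - 143/501 = -9 - 143/501 = -4652/501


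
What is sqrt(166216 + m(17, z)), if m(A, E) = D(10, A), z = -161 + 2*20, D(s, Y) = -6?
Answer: sqrt(166210) ≈ 407.69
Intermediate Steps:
z = -121 (z = -161 + 40 = -121)
m(A, E) = -6
sqrt(166216 + m(17, z)) = sqrt(166216 - 6) = sqrt(166210)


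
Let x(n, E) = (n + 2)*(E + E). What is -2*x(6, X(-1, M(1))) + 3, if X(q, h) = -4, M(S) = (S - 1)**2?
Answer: 131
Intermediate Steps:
M(S) = (-1 + S)**2
x(n, E) = 2*E*(2 + n) (x(n, E) = (2 + n)*(2*E) = 2*E*(2 + n))
-2*x(6, X(-1, M(1))) + 3 = -4*(-4)*(2 + 6) + 3 = -4*(-4)*8 + 3 = -2*(-64) + 3 = 128 + 3 = 131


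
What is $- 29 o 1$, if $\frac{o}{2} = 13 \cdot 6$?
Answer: $-4524$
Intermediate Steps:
$o = 156$ ($o = 2 \cdot 13 \cdot 6 = 2 \cdot 78 = 156$)
$- 29 o 1 = \left(-29\right) 156 \cdot 1 = \left(-4524\right) 1 = -4524$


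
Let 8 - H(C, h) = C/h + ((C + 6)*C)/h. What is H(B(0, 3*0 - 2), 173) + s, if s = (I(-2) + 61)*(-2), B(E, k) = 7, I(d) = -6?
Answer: -17744/173 ≈ -102.57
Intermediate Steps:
s = -110 (s = (-6 + 61)*(-2) = 55*(-2) = -110)
H(C, h) = 8 - C/h - C*(6 + C)/h (H(C, h) = 8 - (C/h + ((C + 6)*C)/h) = 8 - (C/h + ((6 + C)*C)/h) = 8 - (C/h + (C*(6 + C))/h) = 8 - (C/h + C*(6 + C)/h) = 8 + (-C/h - C*(6 + C)/h) = 8 - C/h - C*(6 + C)/h)
H(B(0, 3*0 - 2), 173) + s = (-1*7² - 7*7 + 8*173)/173 - 110 = (-1*49 - 49 + 1384)/173 - 110 = (-49 - 49 + 1384)/173 - 110 = (1/173)*1286 - 110 = 1286/173 - 110 = -17744/173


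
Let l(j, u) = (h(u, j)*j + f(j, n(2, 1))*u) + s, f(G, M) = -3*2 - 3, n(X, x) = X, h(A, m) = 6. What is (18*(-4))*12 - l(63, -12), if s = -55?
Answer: -1295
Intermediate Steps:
f(G, M) = -9 (f(G, M) = -6 - 3 = -9)
l(j, u) = -55 - 9*u + 6*j (l(j, u) = (6*j - 9*u) - 55 = (-9*u + 6*j) - 55 = -55 - 9*u + 6*j)
(18*(-4))*12 - l(63, -12) = (18*(-4))*12 - (-55 - 9*(-12) + 6*63) = -72*12 - (-55 + 108 + 378) = -864 - 1*431 = -864 - 431 = -1295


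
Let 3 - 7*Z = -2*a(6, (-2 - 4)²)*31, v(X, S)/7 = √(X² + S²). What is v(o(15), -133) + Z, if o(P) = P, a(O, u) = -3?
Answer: -183/7 + 91*√106 ≈ 910.76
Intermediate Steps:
v(X, S) = 7*√(S² + X²) (v(X, S) = 7*√(X² + S²) = 7*√(S² + X²))
Z = -183/7 (Z = 3/7 - (-2*(-3))*31/7 = 3/7 - 6*31/7 = 3/7 - ⅐*186 = 3/7 - 186/7 = -183/7 ≈ -26.143)
v(o(15), -133) + Z = 7*√((-133)² + 15²) - 183/7 = 7*√(17689 + 225) - 183/7 = 7*√17914 - 183/7 = 7*(13*√106) - 183/7 = 91*√106 - 183/7 = -183/7 + 91*√106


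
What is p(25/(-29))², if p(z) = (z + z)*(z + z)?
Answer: 6250000/707281 ≈ 8.8367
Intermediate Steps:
p(z) = 4*z² (p(z) = (2*z)*(2*z) = 4*z²)
p(25/(-29))² = (4*(25/(-29))²)² = (4*(25*(-1/29))²)² = (4*(-25/29)²)² = (4*(625/841))² = (2500/841)² = 6250000/707281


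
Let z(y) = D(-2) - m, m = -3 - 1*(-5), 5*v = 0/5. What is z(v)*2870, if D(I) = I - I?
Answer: -5740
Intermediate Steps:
v = 0 (v = (0/5)/5 = (0*(⅕))/5 = (⅕)*0 = 0)
D(I) = 0
m = 2 (m = -3 + 5 = 2)
z(y) = -2 (z(y) = 0 - 1*2 = 0 - 2 = -2)
z(v)*2870 = -2*2870 = -5740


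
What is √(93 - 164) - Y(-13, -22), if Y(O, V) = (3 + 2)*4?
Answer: -20 + I*√71 ≈ -20.0 + 8.4261*I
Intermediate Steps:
Y(O, V) = 20 (Y(O, V) = 5*4 = 20)
√(93 - 164) - Y(-13, -22) = √(93 - 164) - 1*20 = √(-71) - 20 = I*√71 - 20 = -20 + I*√71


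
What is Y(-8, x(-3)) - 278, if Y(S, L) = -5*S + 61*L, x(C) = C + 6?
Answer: -55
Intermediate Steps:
x(C) = 6 + C
Y(-8, x(-3)) - 278 = (-5*(-8) + 61*(6 - 3)) - 278 = (40 + 61*3) - 278 = (40 + 183) - 278 = 223 - 278 = -55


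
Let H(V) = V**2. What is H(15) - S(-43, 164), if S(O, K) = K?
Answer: 61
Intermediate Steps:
H(15) - S(-43, 164) = 15**2 - 1*164 = 225 - 164 = 61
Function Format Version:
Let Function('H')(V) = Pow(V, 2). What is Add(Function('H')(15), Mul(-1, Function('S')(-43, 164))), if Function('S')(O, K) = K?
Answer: 61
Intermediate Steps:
Add(Function('H')(15), Mul(-1, Function('S')(-43, 164))) = Add(Pow(15, 2), Mul(-1, 164)) = Add(225, -164) = 61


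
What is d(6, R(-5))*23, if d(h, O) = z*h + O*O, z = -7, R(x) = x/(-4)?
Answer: -14881/16 ≈ -930.06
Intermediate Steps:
R(x) = -x/4 (R(x) = x*(-¼) = -x/4)
d(h, O) = O² - 7*h (d(h, O) = -7*h + O*O = -7*h + O² = O² - 7*h)
d(6, R(-5))*23 = ((-¼*(-5))² - 7*6)*23 = ((5/4)² - 42)*23 = (25/16 - 42)*23 = -647/16*23 = -14881/16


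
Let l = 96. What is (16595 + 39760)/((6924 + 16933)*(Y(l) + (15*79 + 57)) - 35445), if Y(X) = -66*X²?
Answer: -18785/4827189481 ≈ -3.8915e-6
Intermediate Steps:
(16595 + 39760)/((6924 + 16933)*(Y(l) + (15*79 + 57)) - 35445) = (16595 + 39760)/((6924 + 16933)*(-66*96² + (15*79 + 57)) - 35445) = 56355/(23857*(-66*9216 + (1185 + 57)) - 35445) = 56355/(23857*(-608256 + 1242) - 35445) = 56355/(23857*(-607014) - 35445) = 56355/(-14481532998 - 35445) = 56355/(-14481568443) = 56355*(-1/14481568443) = -18785/4827189481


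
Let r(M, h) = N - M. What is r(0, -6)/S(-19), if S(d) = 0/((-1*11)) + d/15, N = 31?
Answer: -465/19 ≈ -24.474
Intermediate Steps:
r(M, h) = 31 - M
S(d) = d/15 (S(d) = 0/(-11) + d*(1/15) = 0*(-1/11) + d/15 = 0 + d/15 = d/15)
r(0, -6)/S(-19) = (31 - 1*0)/(((1/15)*(-19))) = (31 + 0)/(-19/15) = 31*(-15/19) = -465/19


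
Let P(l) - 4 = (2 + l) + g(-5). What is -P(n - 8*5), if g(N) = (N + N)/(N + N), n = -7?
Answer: 40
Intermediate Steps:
g(N) = 1 (g(N) = (2*N)/((2*N)) = (2*N)*(1/(2*N)) = 1)
P(l) = 7 + l (P(l) = 4 + ((2 + l) + 1) = 4 + (3 + l) = 7 + l)
-P(n - 8*5) = -(7 + (-7 - 8*5)) = -(7 + (-7 - 40)) = -(7 - 47) = -1*(-40) = 40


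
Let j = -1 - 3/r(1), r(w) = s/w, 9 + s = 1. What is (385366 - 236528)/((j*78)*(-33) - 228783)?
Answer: -595352/908697 ≈ -0.65517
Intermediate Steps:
s = -8 (s = -9 + 1 = -8)
r(w) = -8/w
j = -5/8 (j = -1 - 3/(-8/1) = -1 - 3/(-8*1) = -1 - 3/(-8) = -1 - 1/8*(-3) = -1 + 3/8 = -5/8 ≈ -0.62500)
(385366 - 236528)/((j*78)*(-33) - 228783) = (385366 - 236528)/(-5/8*78*(-33) - 228783) = 148838/(-195/4*(-33) - 228783) = 148838/(6435/4 - 228783) = 148838/(-908697/4) = 148838*(-4/908697) = -595352/908697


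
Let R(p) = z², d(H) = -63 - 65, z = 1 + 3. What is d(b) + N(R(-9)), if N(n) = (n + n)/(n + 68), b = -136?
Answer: -2680/21 ≈ -127.62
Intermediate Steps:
z = 4
d(H) = -128
R(p) = 16 (R(p) = 4² = 16)
N(n) = 2*n/(68 + n) (N(n) = (2*n)/(68 + n) = 2*n/(68 + n))
d(b) + N(R(-9)) = -128 + 2*16/(68 + 16) = -128 + 2*16/84 = -128 + 2*16*(1/84) = -128 + 8/21 = -2680/21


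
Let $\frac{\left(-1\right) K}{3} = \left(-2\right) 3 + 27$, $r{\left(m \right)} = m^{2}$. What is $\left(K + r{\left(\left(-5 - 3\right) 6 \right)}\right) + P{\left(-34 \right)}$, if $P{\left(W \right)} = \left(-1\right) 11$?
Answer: $2230$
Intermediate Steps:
$P{\left(W \right)} = -11$
$K = -63$ ($K = - 3 \left(\left(-2\right) 3 + 27\right) = - 3 \left(-6 + 27\right) = \left(-3\right) 21 = -63$)
$\left(K + r{\left(\left(-5 - 3\right) 6 \right)}\right) + P{\left(-34 \right)} = \left(-63 + \left(\left(-5 - 3\right) 6\right)^{2}\right) - 11 = \left(-63 + \left(\left(-8\right) 6\right)^{2}\right) - 11 = \left(-63 + \left(-48\right)^{2}\right) - 11 = \left(-63 + 2304\right) - 11 = 2241 - 11 = 2230$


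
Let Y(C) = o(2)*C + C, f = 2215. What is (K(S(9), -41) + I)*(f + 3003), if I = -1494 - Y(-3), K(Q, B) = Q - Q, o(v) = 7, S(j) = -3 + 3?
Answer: -7670460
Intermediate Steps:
S(j) = 0
K(Q, B) = 0
Y(C) = 8*C (Y(C) = 7*C + C = 8*C)
I = -1470 (I = -1494 - 8*(-3) = -1494 - 1*(-24) = -1494 + 24 = -1470)
(K(S(9), -41) + I)*(f + 3003) = (0 - 1470)*(2215 + 3003) = -1470*5218 = -7670460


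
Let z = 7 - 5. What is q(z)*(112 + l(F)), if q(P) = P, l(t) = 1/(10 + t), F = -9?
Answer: 226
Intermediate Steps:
z = 2
q(z)*(112 + l(F)) = 2*(112 + 1/(10 - 9)) = 2*(112 + 1/1) = 2*(112 + 1) = 2*113 = 226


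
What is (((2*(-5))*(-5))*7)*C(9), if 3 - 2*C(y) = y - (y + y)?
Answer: 2100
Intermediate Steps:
C(y) = 3/2 + y/2 (C(y) = 3/2 - (y - (y + y))/2 = 3/2 - (y - 2*y)/2 = 3/2 - (-1)*y/2 = 3/2 + y/2)
(((2*(-5))*(-5))*7)*C(9) = (((2*(-5))*(-5))*7)*(3/2 + (1/2)*9) = (-10*(-5)*7)*(3/2 + 9/2) = (50*7)*6 = 350*6 = 2100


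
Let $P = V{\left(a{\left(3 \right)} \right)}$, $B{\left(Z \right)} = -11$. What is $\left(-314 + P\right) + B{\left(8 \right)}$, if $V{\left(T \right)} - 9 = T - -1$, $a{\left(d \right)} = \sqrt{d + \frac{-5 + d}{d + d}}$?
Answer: $-315 + \frac{2 \sqrt{6}}{3} \approx -313.37$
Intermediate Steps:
$a{\left(d \right)} = \sqrt{d + \frac{-5 + d}{2 d}}$
$V{\left(T \right)} = 10 + T$ ($V{\left(T \right)} = 9 + \left(T - -1\right) = 9 + \left(T + 1\right) = 9 + \left(1 + T\right) = 10 + T$)
$P = 10 + \frac{2 \sqrt{6}}{3}$ ($P = 10 + \frac{\sqrt{2 - \frac{10}{3} + 4 \cdot 3}}{2} = 10 + \frac{\sqrt{2 - \frac{10}{3} + 12}}{2} = 10 + \frac{\sqrt{\frac{32}{3}}}{2} = 10 + \frac{\frac{4}{3} \sqrt{6}}{2} = 10 + \frac{2 \sqrt{6}}{3} \approx 11.633$)
$\left(-314 + P\right) + B{\left(8 \right)} = \left(-314 + \left(10 + \frac{2 \sqrt{6}}{3}\right)\right) - 11 = \left(-304 + \frac{2 \sqrt{6}}{3}\right) - 11 = -315 + \frac{2 \sqrt{6}}{3}$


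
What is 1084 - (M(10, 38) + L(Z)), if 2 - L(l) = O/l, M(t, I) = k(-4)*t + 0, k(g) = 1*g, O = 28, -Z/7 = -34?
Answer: 19076/17 ≈ 1122.1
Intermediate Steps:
Z = 238 (Z = -7*(-34) = 238)
k(g) = g
M(t, I) = -4*t (M(t, I) = -4*t + 0 = -4*t)
L(l) = 2 - 28/l
1084 - (M(10, 38) + L(Z)) = 1084 - (-4*10 + (2 - 28/238)) = 1084 - (-40 + (2 - 28*1/238)) = 1084 - (-40 + (2 - 2/17)) = 1084 - (-40 + 32/17) = 1084 - 1*(-648/17) = 1084 + 648/17 = 19076/17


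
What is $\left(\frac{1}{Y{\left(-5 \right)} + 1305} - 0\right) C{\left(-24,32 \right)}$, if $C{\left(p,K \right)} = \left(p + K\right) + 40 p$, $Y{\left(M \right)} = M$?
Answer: $- \frac{238}{325} \approx -0.73231$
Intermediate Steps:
$C{\left(p,K \right)} = K + 41 p$ ($C{\left(p,K \right)} = \left(K + p\right) + 40 p = K + 41 p$)
$\left(\frac{1}{Y{\left(-5 \right)} + 1305} - 0\right) C{\left(-24,32 \right)} = \left(\frac{1}{-5 + 1305} - 0\right) \left(32 + 41 \left(-24\right)\right) = \left(\frac{1}{1300} + 0\right) \left(32 - 984\right) = \left(\frac{1}{1300} + 0\right) \left(-952\right) = \frac{1}{1300} \left(-952\right) = - \frac{238}{325}$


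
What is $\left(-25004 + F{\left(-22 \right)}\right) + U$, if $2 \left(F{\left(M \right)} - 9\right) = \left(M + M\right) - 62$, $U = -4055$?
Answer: $-29103$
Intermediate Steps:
$F{\left(M \right)} = -22 + M$ ($F{\left(M \right)} = 9 + \frac{\left(M + M\right) - 62}{2} = 9 + \frac{2 M - 62}{2} = 9 + \frac{-62 + 2 M}{2} = 9 + \left(-31 + M\right) = -22 + M$)
$\left(-25004 + F{\left(-22 \right)}\right) + U = \left(-25004 - 44\right) - 4055 = -25048 - 4055 = -29103$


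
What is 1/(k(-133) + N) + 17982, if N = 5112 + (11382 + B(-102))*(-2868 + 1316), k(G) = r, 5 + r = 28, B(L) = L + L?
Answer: 311864001821/17343121 ≈ 17982.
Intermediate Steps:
B(L) = 2*L
r = 23 (r = -5 + 28 = 23)
k(G) = 23
N = -17343144 (N = 5112 + (11382 + 2*(-102))*(-2868 + 1316) = 5112 + (11382 - 204)*(-1552) = 5112 + 11178*(-1552) = 5112 - 17348256 = -17343144)
1/(k(-133) + N) + 17982 = 1/(23 - 17343144) + 17982 = 1/(-17343121) + 17982 = -1/17343121 + 17982 = 311864001821/17343121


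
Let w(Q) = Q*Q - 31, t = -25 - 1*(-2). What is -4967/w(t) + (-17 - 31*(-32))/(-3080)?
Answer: -1578391/153384 ≈ -10.290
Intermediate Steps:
t = -23 (t = -25 + 2 = -23)
w(Q) = -31 + Q² (w(Q) = Q² - 31 = -31 + Q²)
-4967/w(t) + (-17 - 31*(-32))/(-3080) = -4967/(-31 + (-23)²) + (-17 - 31*(-32))/(-3080) = -4967/(-31 + 529) + (-17 + 992)*(-1/3080) = -4967/498 + 975*(-1/3080) = -4967*1/498 - 195/616 = -4967/498 - 195/616 = -1578391/153384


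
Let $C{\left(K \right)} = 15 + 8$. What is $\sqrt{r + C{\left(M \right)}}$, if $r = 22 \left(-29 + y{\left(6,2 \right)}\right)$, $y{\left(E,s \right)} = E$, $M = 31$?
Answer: $i \sqrt{483} \approx 21.977 i$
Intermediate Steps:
$r = -506$ ($r = 22 \left(-29 + 6\right) = 22 \left(-23\right) = -506$)
$C{\left(K \right)} = 23$
$\sqrt{r + C{\left(M \right)}} = \sqrt{-506 + 23} = \sqrt{-483} = i \sqrt{483}$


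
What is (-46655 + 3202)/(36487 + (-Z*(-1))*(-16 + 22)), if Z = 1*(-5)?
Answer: -43453/36457 ≈ -1.1919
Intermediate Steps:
Z = -5
(-46655 + 3202)/(36487 + (-Z*(-1))*(-16 + 22)) = (-46655 + 3202)/(36487 + (-1*(-5)*(-1))*(-16 + 22)) = -43453/(36487 + (5*(-1))*6) = -43453/(36487 - 5*6) = -43453/(36487 - 30) = -43453/36457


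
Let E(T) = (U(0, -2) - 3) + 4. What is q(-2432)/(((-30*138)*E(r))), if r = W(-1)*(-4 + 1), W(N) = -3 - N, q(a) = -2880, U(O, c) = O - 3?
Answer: -8/23 ≈ -0.34783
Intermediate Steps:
U(O, c) = -3 + O
r = 6 (r = (-3 - 1*(-1))*(-4 + 1) = (-3 + 1)*(-3) = -2*(-3) = 6)
E(T) = -2 (E(T) = ((-3 + 0) - 3) + 4 = (-3 - 3) + 4 = -6 + 4 = -2)
q(-2432)/(((-30*138)*E(r))) = -2880/(-30*138*(-2)) = -2880/((-4140*(-2))) = -2880/8280 = -2880*1/8280 = -8/23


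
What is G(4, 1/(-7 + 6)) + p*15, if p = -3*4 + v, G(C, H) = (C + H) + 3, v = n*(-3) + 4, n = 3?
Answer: -249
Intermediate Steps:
v = -5 (v = 3*(-3) + 4 = -9 + 4 = -5)
G(C, H) = 3 + C + H
p = -17 (p = -3*4 - 5 = -12 - 5 = -17)
G(4, 1/(-7 + 6)) + p*15 = (3 + 4 + 1/(-7 + 6)) - 17*15 = (3 + 4 + 1/(-1)) - 255 = (3 + 4 - 1) - 255 = 6 - 255 = -249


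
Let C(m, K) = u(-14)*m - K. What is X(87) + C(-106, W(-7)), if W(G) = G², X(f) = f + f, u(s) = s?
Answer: 1609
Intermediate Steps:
X(f) = 2*f
C(m, K) = -K - 14*m (C(m, K) = -14*m - K = -K - 14*m)
X(87) + C(-106, W(-7)) = 2*87 + (-1*(-7)² - 14*(-106)) = 174 + (-1*49 + 1484) = 174 + (-49 + 1484) = 174 + 1435 = 1609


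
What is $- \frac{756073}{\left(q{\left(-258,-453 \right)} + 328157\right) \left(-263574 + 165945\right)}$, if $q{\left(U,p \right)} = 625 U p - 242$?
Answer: $\frac{756073}{7163446354785} \approx 1.0555 \cdot 10^{-7}$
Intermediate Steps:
$q{\left(U,p \right)} = -242 + 625 U p$ ($q{\left(U,p \right)} = 625 U p - 242 = -242 + 625 U p$)
$- \frac{756073}{\left(q{\left(-258,-453 \right)} + 328157\right) \left(-263574 + 165945\right)} = - \frac{756073}{\left(\left(-242 + 625 \left(-258\right) \left(-453\right)\right) + 328157\right) \left(-263574 + 165945\right)} = - \frac{756073}{\left(\left(-242 + 73046250\right) + 328157\right) \left(-97629\right)} = - \frac{756073}{\left(73046008 + 328157\right) \left(-97629\right)} = - \frac{756073}{73374165 \left(-97629\right)} = - \frac{756073}{-7163446354785} = \left(-756073\right) \left(- \frac{1}{7163446354785}\right) = \frac{756073}{7163446354785}$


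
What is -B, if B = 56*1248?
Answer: -69888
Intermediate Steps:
B = 69888
-B = -1*69888 = -69888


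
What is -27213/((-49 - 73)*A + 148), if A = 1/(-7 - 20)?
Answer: -734751/4118 ≈ -178.42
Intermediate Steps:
A = -1/27 (A = 1/(-27) = -1/27 ≈ -0.037037)
-27213/((-49 - 73)*A + 148) = -27213/((-49 - 73)*(-1/27) + 148) = -27213/(-122*(-1/27) + 148) = -27213/(122/27 + 148) = -27213/4118/27 = -27213*27/4118 = -734751/4118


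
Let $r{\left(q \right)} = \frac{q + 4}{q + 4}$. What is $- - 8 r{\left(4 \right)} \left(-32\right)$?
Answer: $-256$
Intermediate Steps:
$r{\left(q \right)} = 1$ ($r{\left(q \right)} = \frac{4 + q}{4 + q} = 1$)
$- - 8 r{\left(4 \right)} \left(-32\right) = - \left(-8\right) 1 \left(-32\right) = - \left(-8\right) \left(-32\right) = \left(-1\right) 256 = -256$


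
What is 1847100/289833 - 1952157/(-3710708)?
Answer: 2473282755527/358495210588 ≈ 6.8991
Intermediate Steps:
1847100/289833 - 1952157/(-3710708) = 1847100*(1/289833) - 1952157*(-1/3710708) = 615700/96611 + 1952157/3710708 = 2473282755527/358495210588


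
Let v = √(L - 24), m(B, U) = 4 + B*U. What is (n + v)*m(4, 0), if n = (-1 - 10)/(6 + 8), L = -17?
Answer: -22/7 + 4*I*√41 ≈ -3.1429 + 25.612*I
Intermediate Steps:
n = -11/14 ≈ -0.78571
v = I*√41 (v = √(-17 - 24) = √(-41) = I*√41 ≈ 6.4031*I)
(n + v)*m(4, 0) = (-11/14 + I*√41)*(4 + 4*0) = (-11/14 + I*√41)*(4 + 0) = (-11/14 + I*√41)*4 = -22/7 + 4*I*√41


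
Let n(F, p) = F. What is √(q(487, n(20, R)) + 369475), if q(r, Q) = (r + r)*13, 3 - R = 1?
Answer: √382137 ≈ 618.17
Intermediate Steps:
R = 2 (R = 3 - 1*1 = 3 - 1 = 2)
q(r, Q) = 26*r (q(r, Q) = (2*r)*13 = 26*r)
√(q(487, n(20, R)) + 369475) = √(26*487 + 369475) = √(12662 + 369475) = √382137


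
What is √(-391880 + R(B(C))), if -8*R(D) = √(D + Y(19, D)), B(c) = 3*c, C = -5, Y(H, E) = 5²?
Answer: √(-6270080 - 2*√10)/4 ≈ 626.0*I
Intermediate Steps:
Y(H, E) = 25
R(D) = -√(25 + D)/8 (R(D) = -√(D + 25)/8 = -√(25 + D)/8)
√(-391880 + R(B(C))) = √(-391880 - √(25 + 3*(-5))/8) = √(-391880 - √(25 - 15)/8) = √(-391880 - √10/8)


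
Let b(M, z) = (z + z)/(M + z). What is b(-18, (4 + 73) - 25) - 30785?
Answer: -523293/17 ≈ -30782.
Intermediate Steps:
b(M, z) = 2*z/(M + z) (b(M, z) = (2*z)/(M + z) = 2*z/(M + z))
b(-18, (4 + 73) - 25) - 30785 = 2*((4 + 73) - 25)/(-18 + ((4 + 73) - 25)) - 30785 = 2*(77 - 25)/(-18 + (77 - 25)) - 30785 = 2*52/(-18 + 52) - 30785 = 2*52/34 - 30785 = 2*52*(1/34) - 30785 = 52/17 - 30785 = -523293/17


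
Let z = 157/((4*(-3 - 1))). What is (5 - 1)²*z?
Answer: -157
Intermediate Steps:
z = -157/16 (z = 157/((4*(-4))) = 157/(-16) = 157*(-1/16) = -157/16 ≈ -9.8125)
(5 - 1)²*z = (5 - 1)²*(-157/16) = 4²*(-157/16) = 16*(-157/16) = -157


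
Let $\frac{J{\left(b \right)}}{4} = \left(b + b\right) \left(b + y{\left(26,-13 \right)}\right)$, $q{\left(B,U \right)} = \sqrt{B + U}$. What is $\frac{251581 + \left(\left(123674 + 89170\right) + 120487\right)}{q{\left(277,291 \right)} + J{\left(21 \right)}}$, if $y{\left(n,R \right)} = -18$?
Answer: $\frac{36849456}{31681} - \frac{146228 \sqrt{142}}{31681} \approx 1108.1$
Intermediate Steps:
$J{\left(b \right)} = 8 b \left(-18 + b\right)$ ($J{\left(b \right)} = 4 \left(b + b\right) \left(b - 18\right) = 4 \cdot 2 b \left(-18 + b\right) = 8 b \left(-18 + b\right)$)
$\frac{251581 + \left(\left(123674 + 89170\right) + 120487\right)}{q{\left(277,291 \right)} + J{\left(21 \right)}} = \frac{251581 + \left(\left(123674 + 89170\right) + 120487\right)}{\sqrt{277 + 291} + 8 \cdot 21 \left(-18 + 21\right)} = \frac{251581 + \left(212844 + 120487\right)}{\sqrt{568} + 8 \cdot 21 \cdot 3} = \frac{251581 + 333331}{2 \sqrt{142} + 504} = \frac{584912}{504 + 2 \sqrt{142}}$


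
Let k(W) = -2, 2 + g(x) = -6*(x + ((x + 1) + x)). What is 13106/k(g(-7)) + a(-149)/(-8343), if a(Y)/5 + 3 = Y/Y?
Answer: -54671669/8343 ≈ -6553.0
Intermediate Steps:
g(x) = -8 - 18*x (g(x) = -2 - 6*(x + ((x + 1) + x)) = -2 - 6*(x + ((1 + x) + x)) = -2 - 6*(x + (1 + 2*x)) = -2 - 6*(1 + 3*x) = -2 + (-6 - 18*x) = -8 - 18*x)
a(Y) = -10 (a(Y) = -15 + 5*(Y/Y) = -15 + 5*1 = -15 + 5 = -10)
13106/k(g(-7)) + a(-149)/(-8343) = 13106/(-2) - 10/(-8343) = 13106*(-1/2) - 10*(-1/8343) = -6553 + 10/8343 = -54671669/8343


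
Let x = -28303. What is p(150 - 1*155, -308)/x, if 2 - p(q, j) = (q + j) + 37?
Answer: -278/28303 ≈ -0.0098223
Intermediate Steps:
p(q, j) = -35 - j - q (p(q, j) = 2 - ((q + j) + 37) = 2 - ((j + q) + 37) = 2 - (37 + j + q) = 2 + (-37 - j - q) = -35 - j - q)
p(150 - 1*155, -308)/x = (-35 - 1*(-308) - (150 - 1*155))/(-28303) = (-35 + 308 - (150 - 155))*(-1/28303) = (-35 + 308 - 1*(-5))*(-1/28303) = (-35 + 308 + 5)*(-1/28303) = 278*(-1/28303) = -278/28303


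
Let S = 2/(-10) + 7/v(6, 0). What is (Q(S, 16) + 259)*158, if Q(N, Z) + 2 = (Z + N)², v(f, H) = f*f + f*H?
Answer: 1312619839/16200 ≈ 81026.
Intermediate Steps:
v(f, H) = f² + H*f
S = -1/180 (S = 2/(-10) + 7/((6*(0 + 6))) = 2*(-⅒) + 7/((6*6)) = -⅕ + 7/36 = -1/180 ≈ -0.0055556)
Q(N, Z) = -2 + (N + Z)² (Q(N, Z) = -2 + (Z + N)² = -2 + (N + Z)²)
(Q(S, 16) + 259)*158 = ((-2 + (-1/180 + 16)²) + 259)*158 = ((-2 + (2879/180)²) + 259)*158 = ((-2 + 8288641/32400) + 259)*158 = (8223841/32400 + 259)*158 = (16615441/32400)*158 = 1312619839/16200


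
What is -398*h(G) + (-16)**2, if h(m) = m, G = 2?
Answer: -540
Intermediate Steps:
-398*h(G) + (-16)**2 = -398*2 + (-16)**2 = -796 + 256 = -540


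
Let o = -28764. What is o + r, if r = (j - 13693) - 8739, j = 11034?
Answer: -40162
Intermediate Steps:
r = -11398 (r = (11034 - 13693) - 8739 = -2659 - 8739 = -11398)
o + r = -28764 - 11398 = -40162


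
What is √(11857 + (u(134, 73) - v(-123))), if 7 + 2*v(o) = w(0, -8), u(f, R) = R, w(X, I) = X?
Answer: √47734/2 ≈ 109.24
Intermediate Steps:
v(o) = -7/2 (v(o) = -7/2 + (½)*0 = -7/2 + 0 = -7/2)
√(11857 + (u(134, 73) - v(-123))) = √(11857 + (73 - 1*(-7/2))) = √(11857 + (73 + 7/2)) = √(11857 + 153/2) = √(23867/2) = √47734/2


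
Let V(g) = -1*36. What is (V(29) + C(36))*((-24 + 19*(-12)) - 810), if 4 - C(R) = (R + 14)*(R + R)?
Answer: 3857184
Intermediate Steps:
V(g) = -36
C(R) = 4 - 2*R*(14 + R) (C(R) = 4 - (R + 14)*(R + R) = 4 - (14 + R)*2*R = 4 - 2*R*(14 + R))
(V(29) + C(36))*((-24 + 19*(-12)) - 810) = (-36 + (4 - 28*36 - 2*36²))*((-24 + 19*(-12)) - 810) = (-36 + (4 - 1008 - 2*1296))*((-24 - 228) - 810) = (-36 + (4 - 1008 - 2592))*(-252 - 810) = (-36 - 3596)*(-1062) = -3632*(-1062) = 3857184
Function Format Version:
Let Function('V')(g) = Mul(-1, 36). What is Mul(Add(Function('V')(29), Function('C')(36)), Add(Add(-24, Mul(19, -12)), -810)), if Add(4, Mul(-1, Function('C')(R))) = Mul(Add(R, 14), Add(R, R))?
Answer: 3857184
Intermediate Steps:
Function('V')(g) = -36
Function('C')(R) = Add(4, Mul(-2, R, Add(14, R))) (Function('C')(R) = Add(4, Mul(-1, Mul(Add(R, 14), Add(R, R)))) = Add(4, Mul(-1, Mul(Add(14, R), Mul(2, R)))) = Add(4, Mul(-1, Mul(2, R, Add(14, R)))) = Add(4, Mul(-2, R, Add(14, R))))
Mul(Add(Function('V')(29), Function('C')(36)), Add(Add(-24, Mul(19, -12)), -810)) = Mul(Add(-36, Add(4, Mul(-28, 36), Mul(-2, Pow(36, 2)))), Add(Add(-24, Mul(19, -12)), -810)) = Mul(Add(-36, Add(4, -1008, Mul(-2, 1296))), Add(Add(-24, -228), -810)) = Mul(Add(-36, Add(4, -1008, -2592)), Add(-252, -810)) = Mul(Add(-36, -3596), -1062) = Mul(-3632, -1062) = 3857184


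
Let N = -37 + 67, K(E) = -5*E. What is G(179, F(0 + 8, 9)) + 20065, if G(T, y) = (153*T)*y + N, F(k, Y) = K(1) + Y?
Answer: 129643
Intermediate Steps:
F(k, Y) = -5 + Y (F(k, Y) = -5*1 + Y = -5 + Y)
N = 30
G(T, y) = 30 + 153*T*y (G(T, y) = (153*T)*y + 30 = 153*T*y + 30 = 30 + 153*T*y)
G(179, F(0 + 8, 9)) + 20065 = (30 + 153*179*(-5 + 9)) + 20065 = (30 + 153*179*4) + 20065 = (30 + 109548) + 20065 = 109578 + 20065 = 129643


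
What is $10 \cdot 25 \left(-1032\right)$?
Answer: $-258000$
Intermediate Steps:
$10 \cdot 25 \left(-1032\right) = 250 \left(-1032\right) = -258000$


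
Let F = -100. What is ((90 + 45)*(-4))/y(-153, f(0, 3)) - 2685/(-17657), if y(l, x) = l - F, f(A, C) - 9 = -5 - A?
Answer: 9677085/935821 ≈ 10.341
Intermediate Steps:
f(A, C) = 4 - A (f(A, C) = 9 + (-5 - A) = 4 - A)
y(l, x) = 100 + l (y(l, x) = l - 1*(-100) = l + 100 = 100 + l)
((90 + 45)*(-4))/y(-153, f(0, 3)) - 2685/(-17657) = ((90 + 45)*(-4))/(100 - 153) - 2685/(-17657) = (135*(-4))/(-53) - 2685*(-1/17657) = -540*(-1/53) + 2685/17657 = 540/53 + 2685/17657 = 9677085/935821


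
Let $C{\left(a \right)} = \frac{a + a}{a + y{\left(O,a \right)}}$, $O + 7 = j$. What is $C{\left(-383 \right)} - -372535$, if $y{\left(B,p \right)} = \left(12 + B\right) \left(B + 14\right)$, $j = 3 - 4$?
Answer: $\frac{133740831}{359} \approx 3.7254 \cdot 10^{5}$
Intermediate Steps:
$j = -1$ ($j = 3 - 4 = -1$)
$O = -8$ ($O = -7 - 1 = -8$)
$y{\left(B,p \right)} = \left(12 + B\right) \left(14 + B\right)$
$C{\left(a \right)} = \frac{2 a}{24 + a}$ ($C{\left(a \right)} = \frac{a + a}{a + \left(168 + \left(-8\right)^{2} + 26 \left(-8\right)\right)} = \frac{2 a}{a + \left(168 + 64 - 208\right)} = \frac{2 a}{a + 24} = \frac{2 a}{24 + a}$)
$C{\left(-383 \right)} - -372535 = 2 \left(-383\right) \frac{1}{24 - 383} - -372535 = 2 \left(-383\right) \frac{1}{-359} + 372535 = 2 \left(-383\right) \left(- \frac{1}{359}\right) + 372535 = \frac{766}{359} + 372535 = \frac{133740831}{359}$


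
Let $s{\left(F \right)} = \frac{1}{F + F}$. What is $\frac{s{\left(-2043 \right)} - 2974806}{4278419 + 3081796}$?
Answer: $- \frac{12155057317}{30073838490} \approx -0.40417$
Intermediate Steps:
$s{\left(F \right)} = \frac{1}{2 F}$
$\frac{s{\left(-2043 \right)} - 2974806}{4278419 + 3081796} = \frac{\frac{1}{2 \left(-2043\right)} - 2974806}{4278419 + 3081796} = \frac{\frac{1}{2} \left(- \frac{1}{2043}\right) - 2974806}{7360215} = \left(- \frac{1}{4086} - 2974806\right) \frac{1}{7360215} = \left(- \frac{12155057317}{4086}\right) \frac{1}{7360215} = - \frac{12155057317}{30073838490}$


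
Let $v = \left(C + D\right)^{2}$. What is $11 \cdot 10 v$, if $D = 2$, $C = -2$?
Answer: $0$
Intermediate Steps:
$v = 0$ ($v = \left(-2 + 2\right)^{2} = 0^{2} = 0$)
$11 \cdot 10 v = 11 \cdot 10 \cdot 0 = 110 \cdot 0 = 0$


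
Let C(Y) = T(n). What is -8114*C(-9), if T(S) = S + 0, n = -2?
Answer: 16228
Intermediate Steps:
T(S) = S
C(Y) = -2
-8114*C(-9) = -8114*(-2) = 16228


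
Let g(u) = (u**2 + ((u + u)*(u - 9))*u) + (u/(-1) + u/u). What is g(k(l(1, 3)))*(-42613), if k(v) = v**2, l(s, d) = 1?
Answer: 639195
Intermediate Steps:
g(u) = 1 + u**2 - u + 2*u**2*(-9 + u) (g(u) = (u**2 + ((2*u)*(-9 + u))*u) + (u*(-1) + 1) = (u**2 + (2*u*(-9 + u))*u) + (-u + 1) = (u**2 + 2*u**2*(-9 + u)) + (1 - u) = 1 + u**2 - u + 2*u**2*(-9 + u))
g(k(l(1, 3)))*(-42613) = (1 - 1*1**2 - 17*(1**2)**2 + 2*(1**2)**3)*(-42613) = (1 - 1*1 - 17*1**2 + 2*1**3)*(-42613) = (1 - 1 - 17*1 + 2*1)*(-42613) = (1 - 1 - 17 + 2)*(-42613) = -15*(-42613) = 639195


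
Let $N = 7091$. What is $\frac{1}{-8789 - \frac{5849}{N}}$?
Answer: $- \frac{7091}{62328648} \approx -0.00011377$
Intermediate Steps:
$\frac{1}{-8789 - \frac{5849}{N}} = \frac{1}{-8789 - \frac{5849}{7091}} = \frac{1}{- \frac{62328648}{7091}} = - \frac{7091}{62328648}$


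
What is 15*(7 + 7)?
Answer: 210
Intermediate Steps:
15*(7 + 7) = 15*14 = 210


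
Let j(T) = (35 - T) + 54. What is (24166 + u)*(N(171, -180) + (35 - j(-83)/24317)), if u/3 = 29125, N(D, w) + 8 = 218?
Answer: 664504726713/24317 ≈ 2.7327e+7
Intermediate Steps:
N(D, w) = 210 (N(D, w) = -8 + 218 = 210)
j(T) = 89 - T
u = 87375 (u = 3*29125 = 87375)
(24166 + u)*(N(171, -180) + (35 - j(-83)/24317)) = (24166 + 87375)*(210 + (35 - (89 - 1*(-83))/24317)) = 111541*(210 + (35 - (89 + 83)/24317)) = 111541*(210 + (35 - 172/24317)) = 111541*(210 + 850923/24317) = 111541*(5957493/24317) = 664504726713/24317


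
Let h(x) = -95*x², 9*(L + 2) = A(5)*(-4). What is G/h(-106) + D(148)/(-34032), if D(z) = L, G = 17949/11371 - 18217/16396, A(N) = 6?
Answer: 173576468730973/1269874053460390320 ≈ 0.00013669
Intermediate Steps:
G = 87146297/186438916 (G = 17949*(1/11371) - 18217*1/16396 = 17949/11371 - 18217/16396 = 87146297/186438916 ≈ 0.46743)
L = -14/3 (L = -2 + (6*(-4))/9 = -2 + (⅑)*(-24) = -2 - 8/3 = -14/3 ≈ -4.6667)
D(z) = -14/3
G/h(-106) + D(148)/(-34032) = 87146297/(186438916*((-95*(-106)²))) - 14/3/(-34032) = 87146297/(186438916*((-95*11236))) - 14/3*(-1/34032) = (87146297/186438916)/(-1067420) + 7/51048 = (87146297/186438916)*(-1/1067420) + 7/51048 = -87146297/199008627716720 + 7/51048 = 173576468730973/1269874053460390320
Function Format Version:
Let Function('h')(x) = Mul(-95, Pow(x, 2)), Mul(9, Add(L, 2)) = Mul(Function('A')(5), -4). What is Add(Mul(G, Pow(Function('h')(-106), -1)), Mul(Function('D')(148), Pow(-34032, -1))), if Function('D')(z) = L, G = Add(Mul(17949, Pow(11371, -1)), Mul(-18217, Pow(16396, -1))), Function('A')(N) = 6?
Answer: Rational(173576468730973, 1269874053460390320) ≈ 0.00013669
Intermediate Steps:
G = Rational(87146297, 186438916) (G = Add(Mul(17949, Rational(1, 11371)), Mul(-18217, Rational(1, 16396))) = Add(Rational(17949, 11371), Rational(-18217, 16396)) = Rational(87146297, 186438916) ≈ 0.46743)
L = Rational(-14, 3) (L = Add(-2, Mul(Rational(1, 9), Mul(6, -4))) = Add(-2, Mul(Rational(1, 9), -24)) = Add(-2, Rational(-8, 3)) = Rational(-14, 3) ≈ -4.6667)
Function('D')(z) = Rational(-14, 3)
Add(Mul(G, Pow(Function('h')(-106), -1)), Mul(Function('D')(148), Pow(-34032, -1))) = Add(Mul(Rational(87146297, 186438916), Pow(Mul(-95, Pow(-106, 2)), -1)), Mul(Rational(-14, 3), Pow(-34032, -1))) = Add(Mul(Rational(87146297, 186438916), Pow(Mul(-95, 11236), -1)), Mul(Rational(-14, 3), Rational(-1, 34032))) = Add(Mul(Rational(87146297, 186438916), Pow(-1067420, -1)), Rational(7, 51048)) = Add(Mul(Rational(87146297, 186438916), Rational(-1, 1067420)), Rational(7, 51048)) = Add(Rational(-87146297, 199008627716720), Rational(7, 51048)) = Rational(173576468730973, 1269874053460390320)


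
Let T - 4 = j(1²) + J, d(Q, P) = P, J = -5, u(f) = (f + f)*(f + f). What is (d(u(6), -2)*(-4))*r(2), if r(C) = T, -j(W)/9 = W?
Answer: -80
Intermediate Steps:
u(f) = 4*f² (u(f) = (2*f)*(2*f) = 4*f²)
j(W) = -9*W
T = -10 (T = 4 + (-9*1² - 5) = 4 + (-9*1 - 5) = 4 + (-9 - 5) = 4 - 14 = -10)
r(C) = -10
(d(u(6), -2)*(-4))*r(2) = -2*(-4)*(-10) = 8*(-10) = -80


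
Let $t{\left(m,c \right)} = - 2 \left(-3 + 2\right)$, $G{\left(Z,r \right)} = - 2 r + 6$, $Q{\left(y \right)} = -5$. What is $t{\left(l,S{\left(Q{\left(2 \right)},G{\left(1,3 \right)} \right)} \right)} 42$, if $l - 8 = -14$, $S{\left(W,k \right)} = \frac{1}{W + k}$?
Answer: $84$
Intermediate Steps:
$G{\left(Z,r \right)} = 6 - 2 r$
$l = -6$ ($l = 8 - 14 = -6$)
$t{\left(m,c \right)} = 2$ ($t{\left(m,c \right)} = \left(-2\right) \left(-1\right) = 2$)
$t{\left(l,S{\left(Q{\left(2 \right)},G{\left(1,3 \right)} \right)} \right)} 42 = 2 \cdot 42 = 84$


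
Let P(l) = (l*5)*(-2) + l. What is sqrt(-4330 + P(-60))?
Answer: I*sqrt(3790) ≈ 61.563*I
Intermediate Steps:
P(l) = -9*l (P(l) = (5*l)*(-2) + l = -10*l + l = -9*l)
sqrt(-4330 + P(-60)) = sqrt(-4330 - 9*(-60)) = sqrt(-4330 + 540) = sqrt(-3790) = I*sqrt(3790)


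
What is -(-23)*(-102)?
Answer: -2346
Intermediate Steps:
-(-23)*(-102) = -1*2346 = -2346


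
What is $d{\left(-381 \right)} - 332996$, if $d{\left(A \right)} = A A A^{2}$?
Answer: $21071382925$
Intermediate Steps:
$d{\left(A \right)} = A^{4}$ ($d{\left(A \right)} = A^{2} A^{2} = A^{4}$)
$d{\left(-381 \right)} - 332996 = \left(-381\right)^{4} - 332996 = 21071715921 - 332996 = 21071382925$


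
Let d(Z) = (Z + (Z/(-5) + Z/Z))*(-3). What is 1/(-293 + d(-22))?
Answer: -5/1216 ≈ -0.0041118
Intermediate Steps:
d(Z) = -3 - 12*Z/5 (d(Z) = (Z + (Z*(-1/5) + 1))*(-3) = (Z + (-Z/5 + 1))*(-3) = (Z + (1 - Z/5))*(-3) = (1 + 4*Z/5)*(-3) = -3 - 12*Z/5)
1/(-293 + d(-22)) = 1/(-293 + (-3 - 12/5*(-22))) = 1/(-293 + (-3 + 264/5)) = 1/(-293 + 249/5) = 1/(-1216/5) = -5/1216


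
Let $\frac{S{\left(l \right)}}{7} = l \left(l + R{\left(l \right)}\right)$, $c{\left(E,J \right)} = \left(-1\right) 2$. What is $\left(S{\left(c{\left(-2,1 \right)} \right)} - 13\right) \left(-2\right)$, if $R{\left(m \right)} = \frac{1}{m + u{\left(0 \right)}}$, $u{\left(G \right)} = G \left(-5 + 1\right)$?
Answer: $-44$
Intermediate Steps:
$u{\left(G \right)} = - 4 G$ ($u{\left(G \right)} = G \left(-4\right) = - 4 G$)
$c{\left(E,J \right)} = -2$
$R{\left(m \right)} = \frac{1}{m}$ ($R{\left(m \right)} = \frac{1}{m - 0} = \frac{1}{m + 0} = \frac{1}{m}$)
$S{\left(l \right)} = 7 l \left(l + \frac{1}{l}\right)$
$\left(S{\left(c{\left(-2,1 \right)} \right)} - 13\right) \left(-2\right) = \left(\left(7 + 7 \left(-2\right)^{2}\right) - 13\right) \left(-2\right) = \left(\left(7 + 7 \cdot 4\right) - 13\right) \left(-2\right) = \left(\left(7 + 28\right) - 13\right) \left(-2\right) = \left(35 - 13\right) \left(-2\right) = 22 \left(-2\right) = -44$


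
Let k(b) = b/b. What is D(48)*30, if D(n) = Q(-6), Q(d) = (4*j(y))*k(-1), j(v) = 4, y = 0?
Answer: 480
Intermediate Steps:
k(b) = 1
Q(d) = 16 (Q(d) = (4*4)*1 = 16*1 = 16)
D(n) = 16
D(48)*30 = 16*30 = 480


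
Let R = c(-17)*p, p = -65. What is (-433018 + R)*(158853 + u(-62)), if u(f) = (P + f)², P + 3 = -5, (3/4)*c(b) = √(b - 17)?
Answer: -70907996554 - 42575780*I*√34/3 ≈ -7.0908e+10 - 8.2752e+7*I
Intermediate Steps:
c(b) = 4*√(-17 + b)/3 (c(b) = 4*√(b - 17)/3 = 4*√(-17 + b)/3)
P = -8 (P = -3 - 5 = -8)
u(f) = (-8 + f)²
R = -260*I*√34/3 (R = (4*√(-17 - 17)/3)*(-65) = (4*√(-34)/3)*(-65) = (4*(I*√34)/3)*(-65) = (4*I*√34/3)*(-65) = -260*I*√34/3 ≈ -505.35*I)
(-433018 + R)*(158853 + u(-62)) = (-433018 - 260*I*√34/3)*(158853 + (-8 - 62)²) = (-433018 - 260*I*√34/3)*(158853 + (-70)²) = (-433018 - 260*I*√34/3)*(158853 + 4900) = (-433018 - 260*I*√34/3)*163753 = -70907996554 - 42575780*I*√34/3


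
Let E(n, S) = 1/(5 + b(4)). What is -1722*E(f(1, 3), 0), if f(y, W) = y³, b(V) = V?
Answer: -574/3 ≈ -191.33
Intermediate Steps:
E(n, S) = ⅑ (E(n, S) = 1/(5 + 4) = 1/9 = ⅑)
-1722*E(f(1, 3), 0) = -1722*⅑ = -574/3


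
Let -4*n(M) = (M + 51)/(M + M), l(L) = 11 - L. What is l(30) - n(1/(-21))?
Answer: -611/4 ≈ -152.75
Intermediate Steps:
n(M) = -(51 + M)/(8*M) (n(M) = -(M + 51)/(4*(M + M)) = -(51 + M)/(4*(2*M)) = -(51 + M)*1/(2*M)/4 = -(51 + M)/(8*M))
l(30) - n(1/(-21)) = (11 - 1*30) - (-51 - 1/(-21))/(8*(1/(-21))) = (11 - 30) - (-51 - 1*(-1/21))/(8*(-1/21)) = -19 - (-21)*(-51 + 1/21)/8 = -19 - (-21)*(-1070)/(8*21) = -19 - 1*535/4 = -19 - 535/4 = -611/4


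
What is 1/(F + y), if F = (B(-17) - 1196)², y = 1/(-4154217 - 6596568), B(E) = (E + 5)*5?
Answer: 10750785/16959750365759 ≈ 6.3390e-7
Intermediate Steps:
B(E) = 25 + 5*E (B(E) = (5 + E)*5 = 25 + 5*E)
y = -1/10750785 (y = 1/(-10750785) = -1/10750785 ≈ -9.3016e-8)
F = 1577536 (F = ((25 + 5*(-17)) - 1196)² = ((25 - 85) - 1196)² = (-60 - 1196)² = (-1256)² = 1577536)
1/(F + y) = 1/(1577536 - 1/10750785) = 1/(16959750365759/10750785) = 10750785/16959750365759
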